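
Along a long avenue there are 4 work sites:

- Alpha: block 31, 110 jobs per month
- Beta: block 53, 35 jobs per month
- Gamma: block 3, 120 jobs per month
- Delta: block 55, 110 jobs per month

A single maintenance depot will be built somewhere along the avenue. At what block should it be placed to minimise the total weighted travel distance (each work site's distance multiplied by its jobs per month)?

x = 31

For a sum of weighted absolute distances on a line, the optimum is the weighted median (not the mean). Total weight W = 375; half-weight = 187.5.
Sort by position and accumulate weight:
  block 3 (Gamma, w=120) → cum 120
  block 31 (Alpha, w=110) → cum 230  ≥ 187.5 → median here
  block 53 (Beta, w=35) → cum 265
  block 55 (Delta, w=110) → cum 375
Optimal location: block 31.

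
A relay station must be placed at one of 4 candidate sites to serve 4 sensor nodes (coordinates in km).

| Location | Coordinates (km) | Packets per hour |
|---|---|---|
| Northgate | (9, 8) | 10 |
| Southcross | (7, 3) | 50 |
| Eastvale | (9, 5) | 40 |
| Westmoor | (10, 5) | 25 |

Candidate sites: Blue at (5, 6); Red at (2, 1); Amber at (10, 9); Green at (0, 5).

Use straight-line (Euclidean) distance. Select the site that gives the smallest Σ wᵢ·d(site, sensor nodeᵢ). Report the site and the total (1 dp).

Blue, total 517.4 km

Total weighted distance at each candidate:
  Blue (5, 6): total = 517.4
  Red (2, 1): total = 914.4
  Amber (10, 9): total = 614.5
  Green (0, 5): total = 1068.9
Minimum is at Blue with total 517.4 km.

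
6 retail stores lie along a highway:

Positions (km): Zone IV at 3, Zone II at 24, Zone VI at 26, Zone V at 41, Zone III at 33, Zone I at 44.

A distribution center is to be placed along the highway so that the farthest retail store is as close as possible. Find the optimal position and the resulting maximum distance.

The 1-center on a line is the midpoint of the two extreme points: leftmost at 3, rightmost at 44.
Optimal location = (3 + 44)/2 = 23.5; maximum distance = (44 − 3)/2 = 20.5.

location 23.5, max distance 20.5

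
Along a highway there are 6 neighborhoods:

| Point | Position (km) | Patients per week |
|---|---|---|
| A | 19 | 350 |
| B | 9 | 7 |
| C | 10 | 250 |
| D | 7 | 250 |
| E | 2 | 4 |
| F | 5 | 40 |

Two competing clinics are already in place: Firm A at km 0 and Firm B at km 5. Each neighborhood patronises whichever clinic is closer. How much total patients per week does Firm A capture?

4

The indifferent point is the midpoint (0+5)/2 = 2.5; neighborhoods left of it (closer to Firm A at 0) go to Firm A, those right go to Firm B.
  E at 2 (w=4) → Firm A
  F at 5 (w=40) → Firm B
  D at 7 (w=250) → Firm B
  B at 9 (w=7) → Firm B
  C at 10 (w=250) → Firm B
  A at 19 (w=350) → Firm B
Firm A captures 4; Firm B captures 897.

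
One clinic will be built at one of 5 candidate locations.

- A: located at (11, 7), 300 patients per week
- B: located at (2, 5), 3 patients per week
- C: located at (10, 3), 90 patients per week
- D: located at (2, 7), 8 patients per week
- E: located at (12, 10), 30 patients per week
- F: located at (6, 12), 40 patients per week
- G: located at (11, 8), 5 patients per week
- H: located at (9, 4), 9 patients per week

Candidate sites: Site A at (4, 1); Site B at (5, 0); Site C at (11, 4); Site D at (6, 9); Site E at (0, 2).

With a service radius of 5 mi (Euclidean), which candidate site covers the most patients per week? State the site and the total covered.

Coverage radius r = 5 mi; a point is covered iff (Δx)²+(Δy)² ≤ 5² = 25.
  Site A (4, 1): covers {B} → 3
  Site B (5, 0): covers {none} → 0
  Site C (11, 4): covers {A, C, G, H} → 404
  Site D (6, 9): covers {D, F} → 48
  Site E (0, 2): covers {B} → 3
Maximum coverage at Site C: 404 patients per week.

Site C, covering 404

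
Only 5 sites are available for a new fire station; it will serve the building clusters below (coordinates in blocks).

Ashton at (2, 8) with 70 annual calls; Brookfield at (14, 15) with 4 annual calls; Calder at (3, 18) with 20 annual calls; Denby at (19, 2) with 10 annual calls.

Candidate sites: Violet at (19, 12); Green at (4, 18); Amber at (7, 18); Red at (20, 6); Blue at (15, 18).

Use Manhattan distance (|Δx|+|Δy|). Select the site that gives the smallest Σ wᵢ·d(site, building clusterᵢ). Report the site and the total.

Green, total 1222 blocks

Total weighted distance at each candidate:
  Violet (19, 12): total = 2042
  Green (4, 18): total = 1222
  Amber (7, 18): total = 1450
  Red (20, 6): total = 2090
  Blue (15, 18): total = 2066
Minimum is at Green with total 1222 blocks.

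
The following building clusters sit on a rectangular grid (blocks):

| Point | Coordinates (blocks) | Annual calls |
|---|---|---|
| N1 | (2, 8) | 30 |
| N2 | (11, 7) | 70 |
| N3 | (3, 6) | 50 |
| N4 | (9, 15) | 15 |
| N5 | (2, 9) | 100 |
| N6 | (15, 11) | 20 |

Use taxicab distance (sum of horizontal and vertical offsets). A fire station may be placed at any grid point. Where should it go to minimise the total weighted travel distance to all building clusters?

Manhattan distance separates: Σwᵢ(|x−xᵢ|+|y−yᵢ|) = Σwᵢ|x−xᵢ| + Σwᵢ|y−yᵢ|, so x and y are optimised independently as 1-D weighted medians.
Total weight W = 285; half = 142.5.
x-coordinate, sorted with cumulative weight:
  x=2 (N1, w=30) cum 30
  x=2 (N5, w=100) cum 130
  x=3 (N3, w=50) cum 180  ← median
  x=9 (N4, w=15) cum 195
  x=11 (N2, w=70) cum 265
  x=15 (N6, w=20) cum 285
⇒ x* = 3
y-coordinate, sorted with cumulative weight:
  y=6 (N3, w=50) cum 50
  y=7 (N2, w=70) cum 120
  y=8 (N1, w=30) cum 150  ← median
  y=9 (N5, w=100) cum 250
  y=11 (N6, w=20) cum 270
  y=15 (N4, w=15) cum 285
⇒ y* = 8

(3, 8)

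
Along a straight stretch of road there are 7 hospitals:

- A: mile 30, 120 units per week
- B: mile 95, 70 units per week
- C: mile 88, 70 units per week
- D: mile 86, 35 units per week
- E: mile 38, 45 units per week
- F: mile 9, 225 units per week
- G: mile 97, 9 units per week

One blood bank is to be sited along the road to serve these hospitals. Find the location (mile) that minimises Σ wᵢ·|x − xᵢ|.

x = 30

For a sum of weighted absolute distances on a line, the optimum is the weighted median (not the mean). Total weight W = 574; half-weight = 287.
Sort by position and accumulate weight:
  mile 9 (F, w=225) → cum 225
  mile 30 (A, w=120) → cum 345  ≥ 287 → median here
  mile 38 (E, w=45) → cum 390
  mile 86 (D, w=35) → cum 425
  mile 88 (C, w=70) → cum 495
  mile 95 (B, w=70) → cum 565
  mile 97 (G, w=9) → cum 574
Optimal location: mile 30.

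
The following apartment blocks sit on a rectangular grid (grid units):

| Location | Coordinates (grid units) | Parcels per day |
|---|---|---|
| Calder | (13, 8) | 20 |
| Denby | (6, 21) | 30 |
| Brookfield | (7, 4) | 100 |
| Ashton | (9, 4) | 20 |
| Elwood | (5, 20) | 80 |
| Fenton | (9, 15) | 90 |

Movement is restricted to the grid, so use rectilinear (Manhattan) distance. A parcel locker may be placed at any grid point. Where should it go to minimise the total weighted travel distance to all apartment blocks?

Manhattan distance separates: Σwᵢ(|x−xᵢ|+|y−yᵢ|) = Σwᵢ|x−xᵢ| + Σwᵢ|y−yᵢ|, so x and y are optimised independently as 1-D weighted medians.
Total weight W = 340; half = 170.
x-coordinate, sorted with cumulative weight:
  x=5 (Elwood, w=80) cum 80
  x=6 (Denby, w=30) cum 110
  x=7 (Brookfield, w=100) cum 210  ← median
  x=9 (Ashton, w=20) cum 230
  x=9 (Fenton, w=90) cum 320
  x=13 (Calder, w=20) cum 340
⇒ x* = 7
y-coordinate, sorted with cumulative weight:
  y=4 (Brookfield, w=100) cum 100
  y=4 (Ashton, w=20) cum 120
  y=8 (Calder, w=20) cum 140
  y=15 (Fenton, w=90) cum 230  ← median
  y=20 (Elwood, w=80) cum 310
  y=21 (Denby, w=30) cum 340
⇒ y* = 15

(7, 15)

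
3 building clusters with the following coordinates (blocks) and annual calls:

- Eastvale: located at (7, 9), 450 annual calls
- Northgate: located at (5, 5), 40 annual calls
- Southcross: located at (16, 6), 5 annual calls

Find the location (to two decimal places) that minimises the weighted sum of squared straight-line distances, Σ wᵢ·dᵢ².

(6.93, 8.65)

The minimiser of Σwᵢ‖p−pᵢ‖² is the weighted centroid p* = (Σwᵢpᵢ)/(Σwᵢ).
Σwᵢ = 495.
Σwᵢxᵢ = 450·7 + 40·5 + 5·16 = 3430.
Σwᵢyᵢ = 450·9 + 40·5 + 5·6 = 4280.
x* = 3430/495 = 6.93, y* = 4280/495 = 8.65.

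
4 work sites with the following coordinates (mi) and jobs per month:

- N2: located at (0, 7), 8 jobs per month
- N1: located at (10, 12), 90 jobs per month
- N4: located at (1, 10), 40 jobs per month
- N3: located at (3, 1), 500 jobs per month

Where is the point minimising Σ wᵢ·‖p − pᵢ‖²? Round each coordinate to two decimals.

The minimiser of Σwᵢ‖p−pᵢ‖² is the weighted centroid p* = (Σwᵢpᵢ)/(Σwᵢ).
Σwᵢ = 638.
Σwᵢxᵢ = 8·0 + 90·10 + 40·1 + 500·3 = 2440.
Σwᵢyᵢ = 8·7 + 90·12 + 40·10 + 500·1 = 2036.
x* = 2440/638 = 3.82, y* = 2036/638 = 3.19.

(3.82, 3.19)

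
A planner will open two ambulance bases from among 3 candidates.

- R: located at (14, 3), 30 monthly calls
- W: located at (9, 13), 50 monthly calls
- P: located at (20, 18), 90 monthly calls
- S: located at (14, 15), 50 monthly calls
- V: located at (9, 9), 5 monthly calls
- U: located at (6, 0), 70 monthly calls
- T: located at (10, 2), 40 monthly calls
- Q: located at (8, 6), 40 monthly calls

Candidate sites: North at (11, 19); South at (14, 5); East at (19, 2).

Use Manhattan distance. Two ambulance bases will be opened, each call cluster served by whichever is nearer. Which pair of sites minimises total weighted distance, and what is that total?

{North, South}, total 3225

Evaluate every pair (each demand assigned to the nearer of the two):
  {North, South}: total = 3225
  {North, East}: total = 3900
  {South, East}: total = 4255
Best pair: {North, South} with total 3225.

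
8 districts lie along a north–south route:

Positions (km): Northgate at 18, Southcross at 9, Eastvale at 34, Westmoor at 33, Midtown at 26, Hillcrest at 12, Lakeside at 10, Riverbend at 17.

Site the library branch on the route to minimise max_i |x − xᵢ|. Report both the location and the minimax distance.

location 21.5, max distance 12.5

The 1-center on a line is the midpoint of the two extreme points: leftmost at 9, rightmost at 34.
Optimal location = (9 + 34)/2 = 21.5; maximum distance = (34 − 9)/2 = 12.5.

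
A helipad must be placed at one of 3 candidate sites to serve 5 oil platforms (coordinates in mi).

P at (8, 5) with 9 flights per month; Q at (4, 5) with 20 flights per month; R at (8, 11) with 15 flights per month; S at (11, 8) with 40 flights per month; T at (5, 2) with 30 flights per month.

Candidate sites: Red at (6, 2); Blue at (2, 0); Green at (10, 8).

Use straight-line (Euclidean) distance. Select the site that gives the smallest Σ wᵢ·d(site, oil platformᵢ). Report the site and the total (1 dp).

Total weighted distance at each candidate:
  Red (6, 2): total = 585.3
  Blue (2, 0): total = 955.8
  Green (10, 8): total = 495.0
Minimum is at Green with total 495.0 mi.

Green, total 495.0 mi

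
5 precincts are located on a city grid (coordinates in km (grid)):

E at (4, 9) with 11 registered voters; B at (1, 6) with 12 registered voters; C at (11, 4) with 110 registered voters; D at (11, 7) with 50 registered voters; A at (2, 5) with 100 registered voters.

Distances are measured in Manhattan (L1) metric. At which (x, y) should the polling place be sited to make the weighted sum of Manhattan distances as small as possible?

Manhattan distance separates: Σwᵢ(|x−xᵢ|+|y−yᵢ|) = Σwᵢ|x−xᵢ| + Σwᵢ|y−yᵢ|, so x and y are optimised independently as 1-D weighted medians.
Total weight W = 283; half = 141.5.
x-coordinate, sorted with cumulative weight:
  x=1 (B, w=12) cum 12
  x=2 (A, w=100) cum 112
  x=4 (E, w=11) cum 123
  x=11 (C, w=110) cum 233  ← median
  x=11 (D, w=50) cum 283
⇒ x* = 11
y-coordinate, sorted with cumulative weight:
  y=4 (C, w=110) cum 110
  y=5 (A, w=100) cum 210  ← median
  y=6 (B, w=12) cum 222
  y=7 (D, w=50) cum 272
  y=9 (E, w=11) cum 283
⇒ y* = 5

(11, 5)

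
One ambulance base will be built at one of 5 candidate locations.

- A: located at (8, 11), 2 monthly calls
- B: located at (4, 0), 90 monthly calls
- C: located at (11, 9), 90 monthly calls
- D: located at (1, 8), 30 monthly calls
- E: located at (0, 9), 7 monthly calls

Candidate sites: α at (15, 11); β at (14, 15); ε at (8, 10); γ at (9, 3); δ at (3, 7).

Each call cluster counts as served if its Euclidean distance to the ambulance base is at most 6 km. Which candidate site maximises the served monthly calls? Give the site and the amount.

ε, covering 92

Coverage radius r = 6 km; a point is covered iff (Δx)²+(Δy)² ≤ 6² = 36.
  α (15, 11): covers {C} → 90
  β (14, 15): covers {none} → 0
  ε (8, 10): covers {A, C} → 92
  γ (9, 3): covers {B} → 90
  δ (3, 7): covers {D, E} → 37
Maximum coverage at ε: 92 monthly calls.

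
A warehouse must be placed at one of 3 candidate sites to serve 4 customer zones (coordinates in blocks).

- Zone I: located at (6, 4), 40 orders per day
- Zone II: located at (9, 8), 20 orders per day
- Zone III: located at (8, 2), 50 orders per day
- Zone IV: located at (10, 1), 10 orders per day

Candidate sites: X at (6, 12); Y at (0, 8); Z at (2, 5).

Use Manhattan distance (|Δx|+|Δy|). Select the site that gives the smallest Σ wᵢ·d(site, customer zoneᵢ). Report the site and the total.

Z, total 970 blocks

Total weighted distance at each candidate:
  X (6, 12): total = 1210
  Y (0, 8): total = 1450
  Z (2, 5): total = 970
Minimum is at Z with total 970 blocks.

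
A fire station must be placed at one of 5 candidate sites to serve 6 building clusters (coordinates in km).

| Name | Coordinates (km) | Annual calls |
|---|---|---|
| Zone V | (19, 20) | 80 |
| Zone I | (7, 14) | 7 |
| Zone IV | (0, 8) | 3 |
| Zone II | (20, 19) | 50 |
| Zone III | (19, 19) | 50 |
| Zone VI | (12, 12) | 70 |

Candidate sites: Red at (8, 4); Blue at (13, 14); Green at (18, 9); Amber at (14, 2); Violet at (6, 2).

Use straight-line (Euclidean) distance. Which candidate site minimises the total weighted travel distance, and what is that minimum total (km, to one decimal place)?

Blue, total 1740.9 km

Total weighted distance at each candidate:
  Red (8, 4): total = 4167.1
  Blue (13, 14): total = 1740.9
  Green (18, 9): total = 2504.3
  Amber (14, 2): total = 4138.7
  Violet (6, 2): total = 4873.6
Minimum is at Blue with total 1740.9 km.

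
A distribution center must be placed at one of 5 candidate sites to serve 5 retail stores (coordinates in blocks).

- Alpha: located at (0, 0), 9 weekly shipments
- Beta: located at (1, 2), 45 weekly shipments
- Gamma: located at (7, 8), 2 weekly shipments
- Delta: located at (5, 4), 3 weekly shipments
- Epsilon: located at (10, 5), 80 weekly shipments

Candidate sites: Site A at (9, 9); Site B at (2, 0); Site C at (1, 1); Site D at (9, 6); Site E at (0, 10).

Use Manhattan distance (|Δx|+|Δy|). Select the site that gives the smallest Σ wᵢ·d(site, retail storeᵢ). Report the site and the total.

Total weighted distance at each candidate:
  Site A (9, 9): total = 1270
  Site B (2, 0): total = 1240
  Site C (1, 1): total = 1150
  Site D (9, 6): total = 861
  Site E (0, 10): total = 1746
Minimum is at Site D with total 861 blocks.

Site D, total 861 blocks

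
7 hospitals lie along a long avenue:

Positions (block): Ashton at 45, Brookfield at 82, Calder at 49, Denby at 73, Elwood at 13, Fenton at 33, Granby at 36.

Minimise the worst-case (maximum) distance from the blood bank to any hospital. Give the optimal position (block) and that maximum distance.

The 1-center on a line is the midpoint of the two extreme points: leftmost at 13, rightmost at 82.
Optimal location = (13 + 82)/2 = 47.5; maximum distance = (82 − 13)/2 = 34.5.

location 47.5, max distance 34.5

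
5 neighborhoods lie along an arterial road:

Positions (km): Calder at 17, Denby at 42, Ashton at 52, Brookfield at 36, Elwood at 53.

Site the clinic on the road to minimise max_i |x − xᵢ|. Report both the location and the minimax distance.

location 35, max distance 18

The 1-center on a line is the midpoint of the two extreme points: leftmost at 17, rightmost at 53.
Optimal location = (17 + 53)/2 = 35; maximum distance = (53 − 17)/2 = 18.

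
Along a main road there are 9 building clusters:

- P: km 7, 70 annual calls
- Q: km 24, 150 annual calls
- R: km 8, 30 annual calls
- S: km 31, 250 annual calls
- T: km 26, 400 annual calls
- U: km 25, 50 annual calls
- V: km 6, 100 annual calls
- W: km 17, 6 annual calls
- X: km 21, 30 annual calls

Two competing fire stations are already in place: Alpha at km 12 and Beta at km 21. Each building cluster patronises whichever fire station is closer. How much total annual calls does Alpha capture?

The indifferent point is the midpoint (12+21)/2 = 16.5; building clusters left of it (closer to Alpha at 12) go to Alpha, those right go to Beta.
  V at 6 (w=100) → Alpha
  P at 7 (w=70) → Alpha
  R at 8 (w=30) → Alpha
  W at 17 (w=6) → Beta
  X at 21 (w=30) → Beta
  Q at 24 (w=150) → Beta
  U at 25 (w=50) → Beta
  T at 26 (w=400) → Beta
  S at 31 (w=250) → Beta
Alpha captures 200; Beta captures 886.

200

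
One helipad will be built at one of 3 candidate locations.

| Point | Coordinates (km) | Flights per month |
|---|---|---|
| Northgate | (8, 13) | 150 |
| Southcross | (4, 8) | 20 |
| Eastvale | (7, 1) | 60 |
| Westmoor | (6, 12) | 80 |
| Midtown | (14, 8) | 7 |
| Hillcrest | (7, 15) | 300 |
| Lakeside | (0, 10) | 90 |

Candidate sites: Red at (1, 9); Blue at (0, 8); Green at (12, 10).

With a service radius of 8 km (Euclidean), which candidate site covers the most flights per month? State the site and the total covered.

Coverage radius r = 8 km; a point is covered iff (Δx)²+(Δy)² ≤ 8² = 64.
  Red (1, 9): covers {Southcross, Westmoor, Lakeside} → 190
  Blue (0, 8): covers {Southcross, Westmoor, Lakeside} → 190
  Green (12, 10): covers {Northgate, Westmoor, Midtown, Hillcrest} → 537
Maximum coverage at Green: 537 flights per month.

Green, covering 537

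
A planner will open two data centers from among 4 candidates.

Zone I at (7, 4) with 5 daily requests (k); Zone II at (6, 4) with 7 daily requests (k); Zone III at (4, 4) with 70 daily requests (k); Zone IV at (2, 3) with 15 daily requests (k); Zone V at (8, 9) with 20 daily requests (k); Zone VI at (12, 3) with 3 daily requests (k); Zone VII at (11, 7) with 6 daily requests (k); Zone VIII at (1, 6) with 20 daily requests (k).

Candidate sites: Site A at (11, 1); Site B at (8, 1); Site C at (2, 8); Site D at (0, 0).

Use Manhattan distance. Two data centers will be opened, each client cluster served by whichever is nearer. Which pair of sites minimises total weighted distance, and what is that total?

Evaluate every pair (each demand assigned to the nearer of the two):
  {Site B, Site C}: total = 822
  {Site A, Site C}: total = 831
  {Site C, Site D}: total = 901
  {Site B, Site D}: total = 992
  {Site A, Site B}: total = 1110
  {Site A, Site D}: total = 1131
Best pair: {Site B, Site C} with total 822.

{Site B, Site C}, total 822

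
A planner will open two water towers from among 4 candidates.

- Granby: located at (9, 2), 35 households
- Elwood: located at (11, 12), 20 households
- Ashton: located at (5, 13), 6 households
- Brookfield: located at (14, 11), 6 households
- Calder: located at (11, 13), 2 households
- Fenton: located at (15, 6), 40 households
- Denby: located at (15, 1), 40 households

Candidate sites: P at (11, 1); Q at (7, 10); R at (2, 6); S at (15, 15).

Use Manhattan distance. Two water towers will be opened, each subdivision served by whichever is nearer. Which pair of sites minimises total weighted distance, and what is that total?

Evaluate every pair (each demand assigned to the nearer of the two):
  {P, Q}: total = 837
  {P, S}: total = 879
  {P, R}: total = 1007
  {Q, S}: total = 1462
  {R, S}: total = 1547
  {Q, R}: total = 1722
Best pair: {P, Q} with total 837.

{P, Q}, total 837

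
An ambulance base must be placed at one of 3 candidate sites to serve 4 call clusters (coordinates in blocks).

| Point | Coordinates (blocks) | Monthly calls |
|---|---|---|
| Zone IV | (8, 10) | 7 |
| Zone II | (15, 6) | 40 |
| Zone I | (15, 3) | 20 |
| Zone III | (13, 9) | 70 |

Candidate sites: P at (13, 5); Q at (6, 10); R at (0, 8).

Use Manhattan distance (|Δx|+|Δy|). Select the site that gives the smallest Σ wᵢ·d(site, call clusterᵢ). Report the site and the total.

P, total 550 blocks

Total weighted distance at each candidate:
  P (13, 5): total = 550
  Q (6, 10): total = 1414
  R (0, 8): total = 2130
Minimum is at P with total 550 blocks.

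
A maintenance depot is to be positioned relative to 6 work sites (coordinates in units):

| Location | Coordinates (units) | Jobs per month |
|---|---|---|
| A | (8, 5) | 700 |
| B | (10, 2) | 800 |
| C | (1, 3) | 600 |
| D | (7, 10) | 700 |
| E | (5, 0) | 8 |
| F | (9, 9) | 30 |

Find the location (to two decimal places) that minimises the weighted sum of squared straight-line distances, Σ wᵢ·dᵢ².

(6.84, 4.99)

The minimiser of Σwᵢ‖p−pᵢ‖² is the weighted centroid p* = (Σwᵢpᵢ)/(Σwᵢ).
Σwᵢ = 2838.
Σwᵢxᵢ = 700·8 + 800·10 + 600·1 + 700·7 + 8·5 + 30·9 = 19410.
Σwᵢyᵢ = 700·5 + 800·2 + 600·3 + 700·10 + 8·0 + 30·9 = 14170.
x* = 19410/2838 = 6.84, y* = 14170/2838 = 4.99.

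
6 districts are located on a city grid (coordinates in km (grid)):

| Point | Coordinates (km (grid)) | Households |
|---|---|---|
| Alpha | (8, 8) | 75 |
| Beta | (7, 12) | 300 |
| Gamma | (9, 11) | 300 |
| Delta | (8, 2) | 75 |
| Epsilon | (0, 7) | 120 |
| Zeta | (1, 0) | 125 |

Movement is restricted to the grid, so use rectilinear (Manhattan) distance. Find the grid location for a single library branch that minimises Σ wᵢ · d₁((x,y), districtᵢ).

Manhattan distance separates: Σwᵢ(|x−xᵢ|+|y−yᵢ|) = Σwᵢ|x−xᵢ| + Σwᵢ|y−yᵢ|, so x and y are optimised independently as 1-D weighted medians.
Total weight W = 995; half = 497.5.
x-coordinate, sorted with cumulative weight:
  x=0 (Epsilon, w=120) cum 120
  x=1 (Zeta, w=125) cum 245
  x=7 (Beta, w=300) cum 545  ← median
  x=8 (Alpha, w=75) cum 620
  x=8 (Delta, w=75) cum 695
  x=9 (Gamma, w=300) cum 995
⇒ x* = 7
y-coordinate, sorted with cumulative weight:
  y=0 (Zeta, w=125) cum 125
  y=2 (Delta, w=75) cum 200
  y=7 (Epsilon, w=120) cum 320
  y=8 (Alpha, w=75) cum 395
  y=11 (Gamma, w=300) cum 695  ← median
  y=12 (Beta, w=300) cum 995
⇒ y* = 11

(7, 11)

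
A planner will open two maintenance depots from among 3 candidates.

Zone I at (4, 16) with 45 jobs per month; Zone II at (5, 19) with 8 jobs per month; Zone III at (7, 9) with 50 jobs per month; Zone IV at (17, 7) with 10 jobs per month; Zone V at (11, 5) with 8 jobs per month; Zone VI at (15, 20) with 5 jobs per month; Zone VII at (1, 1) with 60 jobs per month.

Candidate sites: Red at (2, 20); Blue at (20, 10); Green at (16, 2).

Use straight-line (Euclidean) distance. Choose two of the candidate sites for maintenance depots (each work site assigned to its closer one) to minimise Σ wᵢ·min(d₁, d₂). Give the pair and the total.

Evaluate every pair (each demand assigned to the nearer of the two):
  {Red, Green}: total = 1861.3
  {Red, Blue}: total = 2153.0
  {Blue, Green}: total = 2526.0
Best pair: {Red, Green} with total 1861.3.

{Red, Green}, total 1861.3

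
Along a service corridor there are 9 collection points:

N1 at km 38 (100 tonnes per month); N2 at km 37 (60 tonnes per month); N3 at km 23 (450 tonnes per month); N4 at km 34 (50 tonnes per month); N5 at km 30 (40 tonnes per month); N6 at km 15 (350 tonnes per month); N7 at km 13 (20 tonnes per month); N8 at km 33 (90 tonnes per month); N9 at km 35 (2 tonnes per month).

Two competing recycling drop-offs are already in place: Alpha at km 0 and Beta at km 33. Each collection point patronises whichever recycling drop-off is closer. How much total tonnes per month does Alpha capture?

The indifferent point is the midpoint (0+33)/2 = 16.5; collection points left of it (closer to Alpha at 0) go to Alpha, those right go to Beta.
  N7 at 13 (w=20) → Alpha
  N6 at 15 (w=350) → Alpha
  N3 at 23 (w=450) → Beta
  N5 at 30 (w=40) → Beta
  N8 at 33 (w=90) → Beta
  N4 at 34 (w=50) → Beta
  N9 at 35 (w=2) → Beta
  N2 at 37 (w=60) → Beta
  N1 at 38 (w=100) → Beta
Alpha captures 370; Beta captures 792.

370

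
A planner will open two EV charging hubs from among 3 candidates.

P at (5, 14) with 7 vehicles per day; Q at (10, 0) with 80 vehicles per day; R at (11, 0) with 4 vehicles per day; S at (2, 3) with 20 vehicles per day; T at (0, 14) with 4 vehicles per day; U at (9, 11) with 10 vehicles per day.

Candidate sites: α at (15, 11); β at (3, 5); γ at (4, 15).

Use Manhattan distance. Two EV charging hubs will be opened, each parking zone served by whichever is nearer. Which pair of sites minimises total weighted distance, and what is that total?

{β, γ}, total 1196

Evaluate every pair (each demand assigned to the nearer of the two):
  {β, γ}: total = 1196
  {α, β}: total = 1257
  {α, γ}: total = 1714
Best pair: {β, γ} with total 1196.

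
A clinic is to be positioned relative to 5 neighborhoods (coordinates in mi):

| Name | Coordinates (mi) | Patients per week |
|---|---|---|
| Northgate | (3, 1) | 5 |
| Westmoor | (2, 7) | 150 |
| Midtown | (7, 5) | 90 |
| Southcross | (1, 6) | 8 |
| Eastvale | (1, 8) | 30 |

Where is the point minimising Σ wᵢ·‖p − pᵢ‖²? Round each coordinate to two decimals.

The minimiser of Σwᵢ‖p−pᵢ‖² is the weighted centroid p* = (Σwᵢpᵢ)/(Σwᵢ).
Σwᵢ = 283.
Σwᵢxᵢ = 5·3 + 150·2 + 90·7 + 8·1 + 30·1 = 983.
Σwᵢyᵢ = 5·1 + 150·7 + 90·5 + 8·6 + 30·8 = 1793.
x* = 983/283 = 3.47, y* = 1793/283 = 6.34.

(3.47, 6.34)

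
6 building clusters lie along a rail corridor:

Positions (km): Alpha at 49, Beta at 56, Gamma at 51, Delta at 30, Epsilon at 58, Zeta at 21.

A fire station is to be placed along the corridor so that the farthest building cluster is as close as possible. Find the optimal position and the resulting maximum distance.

The 1-center on a line is the midpoint of the two extreme points: leftmost at 21, rightmost at 58.
Optimal location = (21 + 58)/2 = 39.5; maximum distance = (58 − 21)/2 = 18.5.

location 39.5, max distance 18.5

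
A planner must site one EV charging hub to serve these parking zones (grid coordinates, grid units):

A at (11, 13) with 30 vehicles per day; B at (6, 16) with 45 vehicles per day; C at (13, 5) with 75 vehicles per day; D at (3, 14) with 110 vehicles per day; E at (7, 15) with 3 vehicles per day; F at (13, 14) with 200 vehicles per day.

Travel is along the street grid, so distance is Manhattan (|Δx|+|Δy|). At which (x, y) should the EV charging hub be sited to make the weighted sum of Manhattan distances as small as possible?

Manhattan distance separates: Σwᵢ(|x−xᵢ|+|y−yᵢ|) = Σwᵢ|x−xᵢ| + Σwᵢ|y−yᵢ|, so x and y are optimised independently as 1-D weighted medians.
Total weight W = 463; half = 231.5.
x-coordinate, sorted with cumulative weight:
  x=3 (D, w=110) cum 110
  x=6 (B, w=45) cum 155
  x=7 (E, w=3) cum 158
  x=11 (A, w=30) cum 188
  x=13 (C, w=75) cum 263  ← median
  x=13 (F, w=200) cum 463
⇒ x* = 13
y-coordinate, sorted with cumulative weight:
  y=5 (C, w=75) cum 75
  y=13 (A, w=30) cum 105
  y=14 (D, w=110) cum 215
  y=14 (F, w=200) cum 415  ← median
  y=15 (E, w=3) cum 418
  y=16 (B, w=45) cum 463
⇒ y* = 14

(13, 14)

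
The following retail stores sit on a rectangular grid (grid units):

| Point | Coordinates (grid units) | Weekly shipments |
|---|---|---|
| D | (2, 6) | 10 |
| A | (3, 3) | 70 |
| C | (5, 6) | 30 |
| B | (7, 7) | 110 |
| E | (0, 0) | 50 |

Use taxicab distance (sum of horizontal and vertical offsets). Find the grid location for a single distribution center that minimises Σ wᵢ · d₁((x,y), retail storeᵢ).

Manhattan distance separates: Σwᵢ(|x−xᵢ|+|y−yᵢ|) = Σwᵢ|x−xᵢ| + Σwᵢ|y−yᵢ|, so x and y are optimised independently as 1-D weighted medians.
Total weight W = 270; half = 135.
x-coordinate, sorted with cumulative weight:
  x=0 (E, w=50) cum 50
  x=2 (D, w=10) cum 60
  x=3 (A, w=70) cum 130
  x=5 (C, w=30) cum 160  ← median
  x=7 (B, w=110) cum 270
⇒ x* = 5
y-coordinate, sorted with cumulative weight:
  y=0 (E, w=50) cum 50
  y=3 (A, w=70) cum 120
  y=6 (D, w=10) cum 130
  y=6 (C, w=30) cum 160  ← median
  y=7 (B, w=110) cum 270
⇒ y* = 6

(5, 6)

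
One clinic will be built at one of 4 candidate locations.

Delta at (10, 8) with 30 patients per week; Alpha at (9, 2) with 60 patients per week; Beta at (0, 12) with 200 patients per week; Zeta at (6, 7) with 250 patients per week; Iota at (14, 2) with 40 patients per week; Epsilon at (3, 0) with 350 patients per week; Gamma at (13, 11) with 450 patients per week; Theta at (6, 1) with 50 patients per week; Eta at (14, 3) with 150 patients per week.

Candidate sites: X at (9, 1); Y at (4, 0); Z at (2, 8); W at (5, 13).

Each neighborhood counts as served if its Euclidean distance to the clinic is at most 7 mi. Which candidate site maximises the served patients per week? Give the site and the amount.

Coverage radius r = 7 mi; a point is covered iff (Δx)²+(Δy)² ≤ 7² = 49.
  X (9, 1): covers {Alpha, Zeta, Iota, Epsilon, Theta, Eta} → 900
  Y (4, 0): covers {Alpha, Epsilon, Theta} → 460
  Z (2, 8): covers {Beta, Zeta} → 450
  W (5, 13): covers {Beta, Zeta} → 450
Maximum coverage at X: 900 patients per week.

X, covering 900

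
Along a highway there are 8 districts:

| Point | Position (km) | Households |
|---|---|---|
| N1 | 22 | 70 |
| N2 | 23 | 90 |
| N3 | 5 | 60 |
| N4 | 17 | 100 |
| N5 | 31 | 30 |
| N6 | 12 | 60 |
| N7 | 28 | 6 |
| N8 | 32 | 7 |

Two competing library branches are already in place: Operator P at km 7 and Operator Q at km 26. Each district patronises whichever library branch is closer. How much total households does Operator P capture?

The indifferent point is the midpoint (7+26)/2 = 16.5; districts left of it (closer to Operator P at 7) go to Operator P, those right go to Operator Q.
  N3 at 5 (w=60) → Operator P
  N6 at 12 (w=60) → Operator P
  N4 at 17 (w=100) → Operator Q
  N1 at 22 (w=70) → Operator Q
  N2 at 23 (w=90) → Operator Q
  N7 at 28 (w=6) → Operator Q
  N5 at 31 (w=30) → Operator Q
  N8 at 32 (w=7) → Operator Q
Operator P captures 120; Operator Q captures 303.

120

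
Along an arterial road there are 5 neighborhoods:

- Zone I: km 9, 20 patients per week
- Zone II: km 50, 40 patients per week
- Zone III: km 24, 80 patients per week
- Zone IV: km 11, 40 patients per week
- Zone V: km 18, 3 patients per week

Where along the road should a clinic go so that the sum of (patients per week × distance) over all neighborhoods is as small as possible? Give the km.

x = 24

For a sum of weighted absolute distances on a line, the optimum is the weighted median (not the mean). Total weight W = 183; half-weight = 91.5.
Sort by position and accumulate weight:
  km 9 (Zone I, w=20) → cum 20
  km 11 (Zone IV, w=40) → cum 60
  km 18 (Zone V, w=3) → cum 63
  km 24 (Zone III, w=80) → cum 143  ≥ 91.5 → median here
  km 50 (Zone II, w=40) → cum 183
Optimal location: km 24.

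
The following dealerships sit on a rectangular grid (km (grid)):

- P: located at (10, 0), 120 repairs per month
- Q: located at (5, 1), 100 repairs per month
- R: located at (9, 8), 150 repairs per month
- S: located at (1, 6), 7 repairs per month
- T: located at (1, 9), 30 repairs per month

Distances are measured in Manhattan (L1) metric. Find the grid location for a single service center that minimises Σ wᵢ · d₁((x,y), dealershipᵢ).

(9, 1)

Manhattan distance separates: Σwᵢ(|x−xᵢ|+|y−yᵢ|) = Σwᵢ|x−xᵢ| + Σwᵢ|y−yᵢ|, so x and y are optimised independently as 1-D weighted medians.
Total weight W = 407; half = 203.5.
x-coordinate, sorted with cumulative weight:
  x=1 (S, w=7) cum 7
  x=1 (T, w=30) cum 37
  x=5 (Q, w=100) cum 137
  x=9 (R, w=150) cum 287  ← median
  x=10 (P, w=120) cum 407
⇒ x* = 9
y-coordinate, sorted with cumulative weight:
  y=0 (P, w=120) cum 120
  y=1 (Q, w=100) cum 220  ← median
  y=6 (S, w=7) cum 227
  y=8 (R, w=150) cum 377
  y=9 (T, w=30) cum 407
⇒ y* = 1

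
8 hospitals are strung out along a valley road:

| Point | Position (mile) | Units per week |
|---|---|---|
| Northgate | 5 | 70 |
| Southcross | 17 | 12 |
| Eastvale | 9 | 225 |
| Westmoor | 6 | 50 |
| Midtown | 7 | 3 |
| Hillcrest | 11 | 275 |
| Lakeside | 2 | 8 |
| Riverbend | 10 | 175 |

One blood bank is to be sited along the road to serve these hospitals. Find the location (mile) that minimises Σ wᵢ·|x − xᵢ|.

For a sum of weighted absolute distances on a line, the optimum is the weighted median (not the mean). Total weight W = 818; half-weight = 409.
Sort by position and accumulate weight:
  mile 2 (Lakeside, w=8) → cum 8
  mile 5 (Northgate, w=70) → cum 78
  mile 6 (Westmoor, w=50) → cum 128
  mile 7 (Midtown, w=3) → cum 131
  mile 9 (Eastvale, w=225) → cum 356
  mile 10 (Riverbend, w=175) → cum 531  ≥ 409 → median here
  mile 11 (Hillcrest, w=275) → cum 806
  mile 17 (Southcross, w=12) → cum 818
Optimal location: mile 10.

x = 10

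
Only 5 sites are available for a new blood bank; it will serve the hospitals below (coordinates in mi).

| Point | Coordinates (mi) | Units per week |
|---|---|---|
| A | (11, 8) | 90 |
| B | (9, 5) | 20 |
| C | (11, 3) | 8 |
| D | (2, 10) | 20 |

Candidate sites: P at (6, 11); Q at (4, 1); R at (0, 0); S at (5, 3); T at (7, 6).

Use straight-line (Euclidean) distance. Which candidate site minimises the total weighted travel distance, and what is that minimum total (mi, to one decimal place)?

T, total 615.3 mi

Total weighted distance at each candidate:
  P (6, 11): total = 816.9
  Q (4, 1): total = 1261.6
  R (0, 0): total = 1725.2
  S (5, 3): total = 992.7
  T (7, 6): total = 615.3
Minimum is at T with total 615.3 mi.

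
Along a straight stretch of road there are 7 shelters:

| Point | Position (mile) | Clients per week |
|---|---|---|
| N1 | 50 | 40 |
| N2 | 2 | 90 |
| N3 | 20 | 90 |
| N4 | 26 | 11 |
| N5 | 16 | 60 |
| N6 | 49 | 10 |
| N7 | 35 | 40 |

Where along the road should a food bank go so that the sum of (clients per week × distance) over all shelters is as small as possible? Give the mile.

For a sum of weighted absolute distances on a line, the optimum is the weighted median (not the mean). Total weight W = 341; half-weight = 170.5.
Sort by position and accumulate weight:
  mile 2 (N2, w=90) → cum 90
  mile 16 (N5, w=60) → cum 150
  mile 20 (N3, w=90) → cum 240  ≥ 170.5 → median here
  mile 26 (N4, w=11) → cum 251
  mile 35 (N7, w=40) → cum 291
  mile 49 (N6, w=10) → cum 301
  mile 50 (N1, w=40) → cum 341
Optimal location: mile 20.

x = 20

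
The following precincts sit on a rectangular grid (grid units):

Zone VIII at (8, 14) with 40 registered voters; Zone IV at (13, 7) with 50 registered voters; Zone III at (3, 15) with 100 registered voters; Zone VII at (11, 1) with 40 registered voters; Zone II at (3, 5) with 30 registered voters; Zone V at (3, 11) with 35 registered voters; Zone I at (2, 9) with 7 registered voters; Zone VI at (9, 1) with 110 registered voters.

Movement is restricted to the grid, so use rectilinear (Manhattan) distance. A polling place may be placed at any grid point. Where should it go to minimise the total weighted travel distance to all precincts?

Manhattan distance separates: Σwᵢ(|x−xᵢ|+|y−yᵢ|) = Σwᵢ|x−xᵢ| + Σwᵢ|y−yᵢ|, so x and y are optimised independently as 1-D weighted medians.
Total weight W = 412; half = 206.
x-coordinate, sorted with cumulative weight:
  x=2 (Zone I, w=7) cum 7
  x=3 (Zone III, w=100) cum 107
  x=3 (Zone II, w=30) cum 137
  x=3 (Zone V, w=35) cum 172
  x=8 (Zone VIII, w=40) cum 212  ← median
  x=9 (Zone VI, w=110) cum 322
  x=11 (Zone VII, w=40) cum 362
  x=13 (Zone IV, w=50) cum 412
⇒ x* = 8
y-coordinate, sorted with cumulative weight:
  y=1 (Zone VII, w=40) cum 40
  y=1 (Zone VI, w=110) cum 150
  y=5 (Zone II, w=30) cum 180
  y=7 (Zone IV, w=50) cum 230  ← median
  y=9 (Zone I, w=7) cum 237
  y=11 (Zone V, w=35) cum 272
  y=14 (Zone VIII, w=40) cum 312
  y=15 (Zone III, w=100) cum 412
⇒ y* = 7

(8, 7)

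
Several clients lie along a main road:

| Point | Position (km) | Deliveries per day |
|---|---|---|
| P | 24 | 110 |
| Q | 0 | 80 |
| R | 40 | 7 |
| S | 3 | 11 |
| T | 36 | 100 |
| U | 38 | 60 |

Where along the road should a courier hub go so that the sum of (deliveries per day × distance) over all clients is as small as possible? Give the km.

x = 24

For a sum of weighted absolute distances on a line, the optimum is the weighted median (not the mean). Total weight W = 368; half-weight = 184.
Sort by position and accumulate weight:
  km 0 (Q, w=80) → cum 80
  km 3 (S, w=11) → cum 91
  km 24 (P, w=110) → cum 201  ≥ 184 → median here
  km 36 (T, w=100) → cum 301
  km 38 (U, w=60) → cum 361
  km 40 (R, w=7) → cum 368
Optimal location: km 24.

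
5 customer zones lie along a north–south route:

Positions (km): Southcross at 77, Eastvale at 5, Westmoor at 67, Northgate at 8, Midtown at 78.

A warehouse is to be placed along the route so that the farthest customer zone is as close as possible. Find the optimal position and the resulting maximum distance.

location 41.5, max distance 36.5

The 1-center on a line is the midpoint of the two extreme points: leftmost at 5, rightmost at 78.
Optimal location = (5 + 78)/2 = 41.5; maximum distance = (78 − 5)/2 = 36.5.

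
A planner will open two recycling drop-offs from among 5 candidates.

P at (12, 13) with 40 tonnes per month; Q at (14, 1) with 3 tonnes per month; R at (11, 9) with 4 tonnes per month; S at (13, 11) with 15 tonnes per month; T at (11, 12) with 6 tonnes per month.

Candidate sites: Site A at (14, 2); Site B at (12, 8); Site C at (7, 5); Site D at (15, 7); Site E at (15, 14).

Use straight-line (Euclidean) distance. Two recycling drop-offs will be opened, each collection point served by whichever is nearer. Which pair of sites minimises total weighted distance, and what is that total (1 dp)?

{Site B, Site E}, total 226.2

Evaluate every pair (each demand assigned to the nearer of the two):
  {Site B, Site E}: total = 226.2
  {Site A, Site E}: total = 236.0
  {Site D, Site E}: total = 243.5
  {Site C, Site E}: total = 254.2
  {Site A, Site B}: total = 280.8
  {Site B, Site D}: total = 296.1
  {Site B, Site C}: total = 299.7
  {Site A, Site D}: total = 394.7
  {Site C, Site D}: total = 410.0
  {Site A, Site C}: total = 578.6
Best pair: {Site B, Site E} with total 226.2.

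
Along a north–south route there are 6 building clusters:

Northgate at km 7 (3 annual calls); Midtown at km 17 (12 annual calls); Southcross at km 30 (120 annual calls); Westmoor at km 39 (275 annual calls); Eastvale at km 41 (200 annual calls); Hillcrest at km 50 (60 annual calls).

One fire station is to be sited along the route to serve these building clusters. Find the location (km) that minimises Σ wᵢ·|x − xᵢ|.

x = 39

For a sum of weighted absolute distances on a line, the optimum is the weighted median (not the mean). Total weight W = 670; half-weight = 335.
Sort by position and accumulate weight:
  km 7 (Northgate, w=3) → cum 3
  km 17 (Midtown, w=12) → cum 15
  km 30 (Southcross, w=120) → cum 135
  km 39 (Westmoor, w=275) → cum 410  ≥ 335 → median here
  km 41 (Eastvale, w=200) → cum 610
  km 50 (Hillcrest, w=60) → cum 670
Optimal location: km 39.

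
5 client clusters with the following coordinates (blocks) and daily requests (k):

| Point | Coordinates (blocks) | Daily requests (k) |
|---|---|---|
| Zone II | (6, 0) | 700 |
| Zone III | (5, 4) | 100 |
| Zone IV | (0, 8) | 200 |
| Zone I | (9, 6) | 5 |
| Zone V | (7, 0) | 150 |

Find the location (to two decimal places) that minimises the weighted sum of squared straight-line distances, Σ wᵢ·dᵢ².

(5.02, 1.76)

The minimiser of Σwᵢ‖p−pᵢ‖² is the weighted centroid p* = (Σwᵢpᵢ)/(Σwᵢ).
Σwᵢ = 1155.
Σwᵢxᵢ = 700·6 + 100·5 + 200·0 + 5·9 + 150·7 = 5795.
Σwᵢyᵢ = 700·0 + 100·4 + 200·8 + 5·6 + 150·0 = 2030.
x* = 5795/1155 = 5.02, y* = 2030/1155 = 1.76.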